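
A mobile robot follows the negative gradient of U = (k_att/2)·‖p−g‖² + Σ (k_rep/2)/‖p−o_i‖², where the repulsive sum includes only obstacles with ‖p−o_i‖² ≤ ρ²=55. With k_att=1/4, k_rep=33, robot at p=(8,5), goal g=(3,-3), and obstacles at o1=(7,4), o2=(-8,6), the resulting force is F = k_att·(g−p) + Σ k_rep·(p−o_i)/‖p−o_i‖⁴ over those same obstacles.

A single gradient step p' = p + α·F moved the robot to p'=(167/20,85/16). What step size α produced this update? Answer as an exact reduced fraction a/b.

F_att = 1/4·(g−p) = 1/4·(-5,-8) = (-1.2500,-2.0000)
o1: d²=2 ≤ ρ²=55; F_rep = 33·(1,1)/2² = (8.2500,8.2500)
o2: d²=257 > ρ²=55 → inactive
F = F_att + ΣF_rep = (7.0000,6.2500)
Δp = p'−p = (0.3500,0.3125); α = Δx/Fx = (7/20) / (7) = 1/20
check: Δy/Fy = (5/16) / (25/4) = 1/20 ✓

α = 1/20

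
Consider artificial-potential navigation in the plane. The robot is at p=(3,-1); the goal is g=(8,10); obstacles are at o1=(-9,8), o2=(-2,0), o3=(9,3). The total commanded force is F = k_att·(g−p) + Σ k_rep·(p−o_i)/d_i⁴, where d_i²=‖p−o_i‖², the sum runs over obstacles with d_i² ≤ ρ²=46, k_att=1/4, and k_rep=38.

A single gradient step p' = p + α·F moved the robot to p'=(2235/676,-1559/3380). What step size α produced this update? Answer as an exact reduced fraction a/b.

α = 1/5

F_att = 1/4·(g−p) = 1/4·(5,11) = (1.2500,2.7500)
o1: d²=225 > ρ²=46 → inactive
o2: d²=26 ≤ ρ²=46; F_rep = 38·(5,-1)/26² = (0.2811,-0.0562)
o3: d²=52 > ρ²=46 → inactive
F = F_att + ΣF_rep = (1.5311,2.6938)
Δp = p'−p = (0.3062,0.5388); α = Δx/Fx = (207/676) / (1035/676) = 1/5
check: Δy/Fy = (1821/3380) / (1821/676) = 1/5 ✓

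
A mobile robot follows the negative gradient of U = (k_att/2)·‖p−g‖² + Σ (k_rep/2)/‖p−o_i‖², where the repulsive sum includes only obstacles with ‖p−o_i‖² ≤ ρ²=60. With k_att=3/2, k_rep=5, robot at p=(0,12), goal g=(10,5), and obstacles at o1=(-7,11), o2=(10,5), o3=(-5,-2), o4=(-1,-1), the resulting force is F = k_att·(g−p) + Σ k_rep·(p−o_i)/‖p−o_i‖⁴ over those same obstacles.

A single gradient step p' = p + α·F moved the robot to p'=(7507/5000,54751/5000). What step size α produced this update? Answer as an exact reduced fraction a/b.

α = 1/10

F_att = 3/2·(g−p) = 3/2·(10,-7) = (15.0000,-10.5000)
o1: d²=50 ≤ ρ²=60; F_rep = 5·(7,1)/50² = (0.0140,0.0020)
o2: d²=149 > ρ²=60 → inactive
o3: d²=221 > ρ²=60 → inactive
o4: d²=170 > ρ²=60 → inactive
F = F_att + ΣF_rep = (15.0140,-10.4980)
Δp = p'−p = (1.5014,-1.0498); α = Δx/Fx = (7507/5000) / (7507/500) = 1/10
check: Δy/Fy = (-5249/5000) / (-5249/500) = 1/10 ✓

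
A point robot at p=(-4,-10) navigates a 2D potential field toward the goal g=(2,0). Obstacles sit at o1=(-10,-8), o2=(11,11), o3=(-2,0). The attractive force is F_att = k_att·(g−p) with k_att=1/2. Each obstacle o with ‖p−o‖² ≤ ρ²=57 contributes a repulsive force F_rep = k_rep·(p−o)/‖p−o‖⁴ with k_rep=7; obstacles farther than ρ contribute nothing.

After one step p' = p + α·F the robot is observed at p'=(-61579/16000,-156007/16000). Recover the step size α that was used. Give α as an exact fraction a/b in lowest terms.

F_att = 1/2·(g−p) = 1/2·(6,10) = (3.0000,5.0000)
o1: d²=40 ≤ ρ²=57; F_rep = 7·(6,-2)/40² = (0.0262,-0.0088)
o2: d²=666 > ρ²=57 → inactive
o3: d²=104 > ρ²=57 → inactive
F = F_att + ΣF_rep = (3.0263,4.9912)
Δp = p'−p = (0.1513,0.2496); α = Δx/Fx = (2421/16000) / (2421/800) = 1/20
check: Δy/Fy = (3993/16000) / (3993/800) = 1/20 ✓

α = 1/20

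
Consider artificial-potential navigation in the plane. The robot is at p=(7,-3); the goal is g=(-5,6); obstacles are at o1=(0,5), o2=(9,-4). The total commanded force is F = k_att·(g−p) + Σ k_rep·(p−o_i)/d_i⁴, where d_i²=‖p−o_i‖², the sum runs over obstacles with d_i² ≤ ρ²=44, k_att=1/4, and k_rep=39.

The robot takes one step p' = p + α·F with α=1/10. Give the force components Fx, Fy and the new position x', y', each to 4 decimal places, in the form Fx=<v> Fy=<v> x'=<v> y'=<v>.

F_att = 1/4·(g−p) = 1/4·(-12,9) = (-3.0000,2.2500)
o1: d²=113 > ρ²=44 → inactive
o2: d²=5 ≤ ρ²=44; F_rep = 39·(-2,1)/5² = (-3.1200,1.5600)
F = F_att + ΣF_rep = (-6.1200,3.8100)
p' = p + 1/10·F = (6.3880,-2.6190)

Fx=-6.1200 Fy=3.8100 x'=6.3880 y'=-2.6190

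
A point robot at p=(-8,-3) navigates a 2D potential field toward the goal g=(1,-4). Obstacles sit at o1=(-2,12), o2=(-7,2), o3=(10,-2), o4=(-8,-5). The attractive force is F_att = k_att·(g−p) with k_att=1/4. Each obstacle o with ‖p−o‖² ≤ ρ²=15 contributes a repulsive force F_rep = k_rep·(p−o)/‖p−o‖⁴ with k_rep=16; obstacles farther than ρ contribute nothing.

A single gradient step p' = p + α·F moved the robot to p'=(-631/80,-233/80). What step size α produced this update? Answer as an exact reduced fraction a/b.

F_att = 1/4·(g−p) = 1/4·(9,-1) = (2.2500,-0.2500)
o1: d²=261 > ρ²=15 → inactive
o2: d²=26 > ρ²=15 → inactive
o3: d²=325 > ρ²=15 → inactive
o4: d²=4 ≤ ρ²=15; F_rep = 16·(0,2)/4² = (0.0000,2.0000)
F = F_att + ΣF_rep = (2.2500,1.7500)
Δp = p'−p = (0.1125,0.0875); α = Δx/Fx = (9/80) / (9/4) = 1/20
check: Δy/Fy = (7/80) / (7/4) = 1/20 ✓

α = 1/20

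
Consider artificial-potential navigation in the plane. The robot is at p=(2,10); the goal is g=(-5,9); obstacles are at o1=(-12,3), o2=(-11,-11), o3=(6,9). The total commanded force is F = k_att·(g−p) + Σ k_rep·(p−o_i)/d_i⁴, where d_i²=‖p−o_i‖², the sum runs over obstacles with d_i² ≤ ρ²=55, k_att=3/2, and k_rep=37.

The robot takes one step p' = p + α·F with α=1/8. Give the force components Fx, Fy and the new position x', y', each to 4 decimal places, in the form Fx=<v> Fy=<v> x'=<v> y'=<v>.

F_att = 3/2·(g−p) = 3/2·(-7,-1) = (-10.5000,-1.5000)
o1: d²=245 > ρ²=55 → inactive
o2: d²=610 > ρ²=55 → inactive
o3: d²=17 ≤ ρ²=55; F_rep = 37·(-4,1)/17² = (-0.5121,0.1280)
F = F_att + ΣF_rep = (-11.0121,-1.3720)
p' = p + 1/8·F = (0.6235,9.8285)

Fx=-11.0121 Fy=-1.3720 x'=0.6235 y'=9.8285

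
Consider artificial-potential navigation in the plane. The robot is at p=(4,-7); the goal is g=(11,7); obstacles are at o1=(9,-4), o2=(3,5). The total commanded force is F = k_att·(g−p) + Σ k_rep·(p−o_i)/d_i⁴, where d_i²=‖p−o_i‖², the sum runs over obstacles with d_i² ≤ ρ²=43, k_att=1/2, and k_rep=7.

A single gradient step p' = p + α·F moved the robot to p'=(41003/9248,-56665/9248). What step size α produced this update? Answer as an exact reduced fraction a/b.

F_att = 1/2·(g−p) = 1/2·(7,14) = (3.5000,7.0000)
o1: d²=34 ≤ ρ²=43; F_rep = 7·(-5,-3)/34² = (-0.0303,-0.0182)
o2: d²=145 > ρ²=43 → inactive
F = F_att + ΣF_rep = (3.4697,6.9818)
Δp = p'−p = (0.4337,0.8727); α = Δx/Fx = (4011/9248) / (4011/1156) = 1/8
check: Δy/Fy = (8071/9248) / (8071/1156) = 1/8 ✓

α = 1/8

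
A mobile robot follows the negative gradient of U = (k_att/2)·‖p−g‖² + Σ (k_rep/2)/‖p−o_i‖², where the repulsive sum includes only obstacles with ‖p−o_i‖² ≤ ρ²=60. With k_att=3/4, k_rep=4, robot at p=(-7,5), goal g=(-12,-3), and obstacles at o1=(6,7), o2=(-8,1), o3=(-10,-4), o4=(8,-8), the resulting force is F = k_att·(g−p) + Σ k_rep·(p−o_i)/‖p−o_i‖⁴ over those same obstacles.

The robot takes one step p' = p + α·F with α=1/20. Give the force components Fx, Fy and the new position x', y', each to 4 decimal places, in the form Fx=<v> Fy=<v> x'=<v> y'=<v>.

Fx=-3.7362 Fy=-5.9446 x'=-7.1868 y'=4.7028

F_att = 3/4·(g−p) = 3/4·(-5,-8) = (-3.7500,-6.0000)
o1: d²=173 > ρ²=60 → inactive
o2: d²=17 ≤ ρ²=60; F_rep = 4·(1,4)/17² = (0.0138,0.0554)
o3: d²=90 > ρ²=60 → inactive
o4: d²=394 > ρ²=60 → inactive
F = F_att + ΣF_rep = (-3.7362,-5.9446)
p' = p + 1/20·F = (-7.1868,4.7028)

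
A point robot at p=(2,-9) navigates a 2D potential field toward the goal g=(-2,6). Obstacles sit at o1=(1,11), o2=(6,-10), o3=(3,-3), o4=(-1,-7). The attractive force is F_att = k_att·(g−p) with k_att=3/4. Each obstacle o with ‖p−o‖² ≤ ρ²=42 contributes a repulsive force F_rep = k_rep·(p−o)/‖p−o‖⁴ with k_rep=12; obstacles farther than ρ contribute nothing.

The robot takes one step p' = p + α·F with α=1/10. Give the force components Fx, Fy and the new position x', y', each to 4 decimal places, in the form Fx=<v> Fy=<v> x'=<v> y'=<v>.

F_att = 3/4·(g−p) = 3/4·(-4,15) = (-3.0000,11.2500)
o1: d²=401 > ρ²=42 → inactive
o2: d²=17 ≤ ρ²=42; F_rep = 12·(-4,1)/17² = (-0.1661,0.0415)
o3: d²=37 ≤ ρ²=42; F_rep = 12·(-1,-6)/37² = (-0.0088,-0.0526)
o4: d²=13 ≤ ρ²=42; F_rep = 12·(3,-2)/13² = (0.2130,-0.1420)
F = F_att + ΣF_rep = (-2.9618,11.0969)
p' = p + 1/10·F = (1.7038,-7.8903)

Fx=-2.9618 Fy=11.0969 x'=1.7038 y'=-7.8903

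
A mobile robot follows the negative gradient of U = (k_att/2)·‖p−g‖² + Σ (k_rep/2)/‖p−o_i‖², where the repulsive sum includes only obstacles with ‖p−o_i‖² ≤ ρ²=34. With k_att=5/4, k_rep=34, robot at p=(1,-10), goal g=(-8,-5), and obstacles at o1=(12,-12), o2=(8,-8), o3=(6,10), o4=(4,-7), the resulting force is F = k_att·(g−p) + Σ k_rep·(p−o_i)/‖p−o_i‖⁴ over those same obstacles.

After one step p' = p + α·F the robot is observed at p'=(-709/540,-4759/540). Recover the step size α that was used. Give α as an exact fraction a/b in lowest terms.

F_att = 5/4·(g−p) = 5/4·(-9,5) = (-11.2500,6.2500)
o1: d²=125 > ρ²=34 → inactive
o2: d²=53 > ρ²=34 → inactive
o3: d²=425 > ρ²=34 → inactive
o4: d²=18 ≤ ρ²=34; F_rep = 34·(-3,-3)/18² = (-0.3148,-0.3148)
F = F_att + ΣF_rep = (-11.5648,5.9352)
Δp = p'−p = (-2.3130,1.1870); α = Δx/Fx = (-1249/540) / (-1249/108) = 1/5
check: Δy/Fy = (641/540) / (641/108) = 1/5 ✓

α = 1/5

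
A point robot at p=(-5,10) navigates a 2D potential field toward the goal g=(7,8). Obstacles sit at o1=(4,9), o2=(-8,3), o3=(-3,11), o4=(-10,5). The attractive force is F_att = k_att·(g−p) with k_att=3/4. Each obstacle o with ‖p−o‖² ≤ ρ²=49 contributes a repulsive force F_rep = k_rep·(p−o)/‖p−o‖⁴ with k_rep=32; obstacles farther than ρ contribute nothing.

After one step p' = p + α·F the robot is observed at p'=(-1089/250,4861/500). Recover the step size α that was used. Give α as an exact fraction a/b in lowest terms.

F_att = 3/4·(g−p) = 3/4·(12,-2) = (9.0000,-1.5000)
o1: d²=82 > ρ²=49 → inactive
o2: d²=58 > ρ²=49 → inactive
o3: d²=5 ≤ ρ²=49; F_rep = 32·(-2,-1)/5² = (-2.5600,-1.2800)
o4: d²=50 > ρ²=49 → inactive
F = F_att + ΣF_rep = (6.4400,-2.7800)
Δp = p'−p = (0.6440,-0.2780); α = Δx/Fx = (161/250) / (161/25) = 1/10
check: Δy/Fy = (-139/500) / (-139/50) = 1/10 ✓

α = 1/10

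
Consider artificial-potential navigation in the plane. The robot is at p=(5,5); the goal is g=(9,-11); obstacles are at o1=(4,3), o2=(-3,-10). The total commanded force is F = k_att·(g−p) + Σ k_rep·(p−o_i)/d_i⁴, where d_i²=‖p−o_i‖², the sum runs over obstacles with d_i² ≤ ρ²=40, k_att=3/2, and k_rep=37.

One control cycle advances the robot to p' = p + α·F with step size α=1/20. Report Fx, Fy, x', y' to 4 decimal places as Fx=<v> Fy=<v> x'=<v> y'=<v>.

Fx=7.4800 Fy=-21.0400 x'=5.3740 y'=3.9480

F_att = 3/2·(g−p) = 3/2·(4,-16) = (6.0000,-24.0000)
o1: d²=5 ≤ ρ²=40; F_rep = 37·(1,2)/5² = (1.4800,2.9600)
o2: d²=289 > ρ²=40 → inactive
F = F_att + ΣF_rep = (7.4800,-21.0400)
p' = p + 1/20·F = (5.3740,3.9480)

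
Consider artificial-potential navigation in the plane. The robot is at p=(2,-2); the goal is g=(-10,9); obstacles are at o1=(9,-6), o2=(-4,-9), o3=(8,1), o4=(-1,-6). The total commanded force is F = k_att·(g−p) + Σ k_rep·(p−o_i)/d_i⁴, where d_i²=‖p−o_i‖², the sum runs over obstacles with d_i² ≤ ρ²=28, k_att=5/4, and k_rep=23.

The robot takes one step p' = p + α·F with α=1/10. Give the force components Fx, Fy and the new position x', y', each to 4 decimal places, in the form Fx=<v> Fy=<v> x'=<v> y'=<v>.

F_att = 5/4·(g−p) = 5/4·(-12,11) = (-15.0000,13.7500)
o1: d²=65 > ρ²=28 → inactive
o2: d²=85 > ρ²=28 → inactive
o3: d²=45 > ρ²=28 → inactive
o4: d²=25 ≤ ρ²=28; F_rep = 23·(3,4)/25² = (0.1104,0.1472)
F = F_att + ΣF_rep = (-14.8896,13.8972)
p' = p + 1/10·F = (0.5110,-0.6103)

Fx=-14.8896 Fy=13.8972 x'=0.5110 y'=-0.6103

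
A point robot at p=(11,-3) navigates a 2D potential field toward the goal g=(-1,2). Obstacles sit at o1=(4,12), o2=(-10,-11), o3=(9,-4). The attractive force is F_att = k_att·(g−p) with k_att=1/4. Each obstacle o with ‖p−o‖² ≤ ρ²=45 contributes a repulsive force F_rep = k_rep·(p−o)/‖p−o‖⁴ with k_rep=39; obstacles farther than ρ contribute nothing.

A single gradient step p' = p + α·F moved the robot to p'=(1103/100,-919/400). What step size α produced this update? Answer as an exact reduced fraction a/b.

α = 1/4

F_att = 1/4·(g−p) = 1/4·(-12,5) = (-3.0000,1.2500)
o1: d²=274 > ρ²=45 → inactive
o2: d²=505 > ρ²=45 → inactive
o3: d²=5 ≤ ρ²=45; F_rep = 39·(2,1)/5² = (3.1200,1.5600)
F = F_att + ΣF_rep = (0.1200,2.8100)
Δp = p'−p = (0.0300,0.7025); α = Δx/Fx = (3/100) / (3/25) = 1/4
check: Δy/Fy = (281/400) / (281/100) = 1/4 ✓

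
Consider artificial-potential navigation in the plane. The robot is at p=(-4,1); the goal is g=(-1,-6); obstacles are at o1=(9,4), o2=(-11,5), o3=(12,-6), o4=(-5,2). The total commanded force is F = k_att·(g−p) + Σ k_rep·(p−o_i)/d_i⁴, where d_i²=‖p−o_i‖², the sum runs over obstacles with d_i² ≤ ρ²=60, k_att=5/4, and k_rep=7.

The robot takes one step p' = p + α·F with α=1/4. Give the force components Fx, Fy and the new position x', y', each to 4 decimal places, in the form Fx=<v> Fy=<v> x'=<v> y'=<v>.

Fx=5.5000 Fy=-10.5000 x'=-2.6250 y'=-1.6250

F_att = 5/4·(g−p) = 5/4·(3,-7) = (3.7500,-8.7500)
o1: d²=178 > ρ²=60 → inactive
o2: d²=65 > ρ²=60 → inactive
o3: d²=305 > ρ²=60 → inactive
o4: d²=2 ≤ ρ²=60; F_rep = 7·(1,-1)/2² = (1.7500,-1.7500)
F = F_att + ΣF_rep = (5.5000,-10.5000)
p' = p + 1/4·F = (-2.6250,-1.6250)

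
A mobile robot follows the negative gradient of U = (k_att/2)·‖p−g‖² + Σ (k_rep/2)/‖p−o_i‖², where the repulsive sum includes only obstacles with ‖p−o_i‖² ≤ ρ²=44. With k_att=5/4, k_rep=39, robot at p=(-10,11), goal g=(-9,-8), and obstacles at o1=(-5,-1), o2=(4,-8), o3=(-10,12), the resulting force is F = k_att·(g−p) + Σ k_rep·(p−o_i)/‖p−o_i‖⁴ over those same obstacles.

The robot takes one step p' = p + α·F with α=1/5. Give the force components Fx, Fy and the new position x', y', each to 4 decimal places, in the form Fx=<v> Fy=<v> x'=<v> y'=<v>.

Fx=1.2500 Fy=-62.7500 x'=-9.7500 y'=-1.5500

F_att = 5/4·(g−p) = 5/4·(1,-19) = (1.2500,-23.7500)
o1: d²=169 > ρ²=44 → inactive
o2: d²=557 > ρ²=44 → inactive
o3: d²=1 ≤ ρ²=44; F_rep = 39·(0,-1)/1² = (0.0000,-39.0000)
F = F_att + ΣF_rep = (1.2500,-62.7500)
p' = p + 1/5·F = (-9.7500,-1.5500)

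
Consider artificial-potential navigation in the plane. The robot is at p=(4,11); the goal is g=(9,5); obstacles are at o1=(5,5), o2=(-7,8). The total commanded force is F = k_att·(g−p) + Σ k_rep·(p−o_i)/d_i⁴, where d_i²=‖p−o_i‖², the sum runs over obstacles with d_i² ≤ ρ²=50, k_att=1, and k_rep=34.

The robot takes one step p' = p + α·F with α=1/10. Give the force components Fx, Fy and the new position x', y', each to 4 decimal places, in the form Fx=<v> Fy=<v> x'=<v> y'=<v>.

Fx=4.9752 Fy=-5.8510 x'=4.4975 y'=10.4149

F_att = 1·(g−p) = 1·(5,-6) = (5.0000,-6.0000)
o1: d²=37 ≤ ρ²=50; F_rep = 34·(-1,6)/37² = (-0.0248,0.1490)
o2: d²=130 > ρ²=50 → inactive
F = F_att + ΣF_rep = (4.9752,-5.8510)
p' = p + 1/10·F = (4.4975,10.4149)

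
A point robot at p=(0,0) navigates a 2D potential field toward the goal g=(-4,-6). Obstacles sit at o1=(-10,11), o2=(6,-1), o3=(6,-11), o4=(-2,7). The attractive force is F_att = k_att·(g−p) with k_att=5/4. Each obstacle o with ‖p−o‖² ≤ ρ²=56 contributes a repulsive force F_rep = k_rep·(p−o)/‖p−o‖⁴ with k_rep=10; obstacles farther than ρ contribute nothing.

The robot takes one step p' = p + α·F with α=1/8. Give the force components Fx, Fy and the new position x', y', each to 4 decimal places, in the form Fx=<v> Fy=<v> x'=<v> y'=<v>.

Fx=-5.0367 Fy=-7.5176 x'=-0.6296 y'=-0.9397

F_att = 5/4·(g−p) = 5/4·(-4,-6) = (-5.0000,-7.5000)
o1: d²=221 > ρ²=56 → inactive
o2: d²=37 ≤ ρ²=56; F_rep = 10·(-6,1)/37² = (-0.0438,0.0073)
o3: d²=157 > ρ²=56 → inactive
o4: d²=53 ≤ ρ²=56; F_rep = 10·(2,-7)/53² = (0.0071,-0.0249)
F = F_att + ΣF_rep = (-5.0367,-7.5176)
p' = p + 1/8·F = (-0.6296,-0.9397)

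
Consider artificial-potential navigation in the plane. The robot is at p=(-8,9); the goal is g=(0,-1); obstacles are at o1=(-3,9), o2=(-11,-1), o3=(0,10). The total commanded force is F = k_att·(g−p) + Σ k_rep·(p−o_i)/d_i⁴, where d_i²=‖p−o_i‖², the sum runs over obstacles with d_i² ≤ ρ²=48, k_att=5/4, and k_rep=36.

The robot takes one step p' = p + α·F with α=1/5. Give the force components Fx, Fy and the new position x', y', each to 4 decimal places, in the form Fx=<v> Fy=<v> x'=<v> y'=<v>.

Fx=9.7120 Fy=-12.5000 x'=-6.0576 y'=6.5000

F_att = 5/4·(g−p) = 5/4·(8,-10) = (10.0000,-12.5000)
o1: d²=25 ≤ ρ²=48; F_rep = 36·(-5,0)/25² = (-0.2880,0.0000)
o2: d²=109 > ρ²=48 → inactive
o3: d²=65 > ρ²=48 → inactive
F = F_att + ΣF_rep = (9.7120,-12.5000)
p' = p + 1/5·F = (-6.0576,6.5000)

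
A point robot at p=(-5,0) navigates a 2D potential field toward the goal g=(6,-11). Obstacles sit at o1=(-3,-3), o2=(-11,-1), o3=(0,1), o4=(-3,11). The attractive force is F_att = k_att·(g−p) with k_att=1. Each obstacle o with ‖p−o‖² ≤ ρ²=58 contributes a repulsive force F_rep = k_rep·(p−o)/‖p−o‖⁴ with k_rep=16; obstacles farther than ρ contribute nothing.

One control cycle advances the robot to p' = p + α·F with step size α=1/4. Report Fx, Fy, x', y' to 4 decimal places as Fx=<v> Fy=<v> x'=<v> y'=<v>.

Fx=10.7624 Fy=-10.7280 x'=-2.3094 y'=-2.6820

F_att = 1·(g−p) = 1·(11,-11) = (11.0000,-11.0000)
o1: d²=13 ≤ ρ²=58; F_rep = 16·(-2,3)/13² = (-0.1893,0.2840)
o2: d²=37 ≤ ρ²=58; F_rep = 16·(6,1)/37² = (0.0701,0.0117)
o3: d²=26 ≤ ρ²=58; F_rep = 16·(-5,-1)/26² = (-0.1183,-0.0237)
o4: d²=125 > ρ²=58 → inactive
F = F_att + ΣF_rep = (10.7624,-10.7280)
p' = p + 1/4·F = (-2.3094,-2.6820)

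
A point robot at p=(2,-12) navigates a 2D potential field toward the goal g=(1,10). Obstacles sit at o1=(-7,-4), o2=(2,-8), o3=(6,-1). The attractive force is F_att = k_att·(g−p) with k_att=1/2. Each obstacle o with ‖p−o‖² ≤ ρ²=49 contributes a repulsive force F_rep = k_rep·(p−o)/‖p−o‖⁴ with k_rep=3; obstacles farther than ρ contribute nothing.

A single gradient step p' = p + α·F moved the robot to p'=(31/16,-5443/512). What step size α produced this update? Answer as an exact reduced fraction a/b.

F_att = 1/2·(g−p) = 1/2·(-1,22) = (-0.5000,11.0000)
o1: d²=145 > ρ²=49 → inactive
o2: d²=16 ≤ ρ²=49; F_rep = 3·(0,-4)/16² = (0.0000,-0.0469)
o3: d²=137 > ρ²=49 → inactive
F = F_att + ΣF_rep = (-0.5000,10.9531)
Δp = p'−p = (-0.0625,1.3691); α = Δx/Fx = (-1/16) / (-1/2) = 1/8
check: Δy/Fy = (701/512) / (701/64) = 1/8 ✓

α = 1/8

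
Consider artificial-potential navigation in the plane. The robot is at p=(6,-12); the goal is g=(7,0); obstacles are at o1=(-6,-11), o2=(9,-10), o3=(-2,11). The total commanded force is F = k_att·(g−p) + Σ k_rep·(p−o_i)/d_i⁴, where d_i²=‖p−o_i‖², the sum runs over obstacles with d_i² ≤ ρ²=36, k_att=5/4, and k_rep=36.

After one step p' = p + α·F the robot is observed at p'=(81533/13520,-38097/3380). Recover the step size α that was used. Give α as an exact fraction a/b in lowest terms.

F_att = 5/4·(g−p) = 5/4·(1,12) = (1.2500,15.0000)
o1: d²=145 > ρ²=36 → inactive
o2: d²=13 ≤ ρ²=36; F_rep = 36·(-3,-2)/13² = (-0.6391,-0.4260)
o3: d²=593 > ρ²=36 → inactive
F = F_att + ΣF_rep = (0.6109,14.5740)
Δp = p'−p = (0.0305,0.7287); α = Δx/Fx = (413/13520) / (413/676) = 1/20
check: Δy/Fy = (2463/3380) / (2463/169) = 1/20 ✓

α = 1/20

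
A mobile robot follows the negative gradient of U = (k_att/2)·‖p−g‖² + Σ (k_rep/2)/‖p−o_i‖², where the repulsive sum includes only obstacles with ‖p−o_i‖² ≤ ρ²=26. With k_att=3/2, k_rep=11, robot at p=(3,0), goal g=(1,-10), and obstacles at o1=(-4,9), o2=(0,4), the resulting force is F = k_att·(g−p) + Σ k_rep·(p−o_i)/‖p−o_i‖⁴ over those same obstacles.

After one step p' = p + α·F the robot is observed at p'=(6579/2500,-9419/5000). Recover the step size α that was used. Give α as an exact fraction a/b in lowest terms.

F_att = 3/2·(g−p) = 3/2·(-2,-10) = (-3.0000,-15.0000)
o1: d²=130 > ρ²=26 → inactive
o2: d²=25 ≤ ρ²=26; F_rep = 11·(3,-4)/25² = (0.0528,-0.0704)
F = F_att + ΣF_rep = (-2.9472,-15.0704)
Δp = p'−p = (-0.3684,-1.8838); α = Δx/Fx = (-921/2500) / (-1842/625) = 1/8
check: Δy/Fy = (-9419/5000) / (-9419/625) = 1/8 ✓

α = 1/8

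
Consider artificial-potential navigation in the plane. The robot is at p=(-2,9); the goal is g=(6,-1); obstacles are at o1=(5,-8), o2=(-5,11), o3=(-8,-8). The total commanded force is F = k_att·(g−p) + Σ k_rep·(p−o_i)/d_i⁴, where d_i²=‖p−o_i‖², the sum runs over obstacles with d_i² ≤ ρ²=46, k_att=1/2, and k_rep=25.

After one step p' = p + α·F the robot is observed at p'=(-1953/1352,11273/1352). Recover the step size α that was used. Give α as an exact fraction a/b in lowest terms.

F_att = 1/2·(g−p) = 1/2·(8,-10) = (4.0000,-5.0000)
o1: d²=338 > ρ²=46 → inactive
o2: d²=13 ≤ ρ²=46; F_rep = 25·(3,-2)/13² = (0.4438,-0.2959)
o3: d²=325 > ρ²=46 → inactive
F = F_att + ΣF_rep = (4.4438,-5.2959)
Δp = p'−p = (0.5555,-0.6620); α = Δx/Fx = (751/1352) / (751/169) = 1/8
check: Δy/Fy = (-895/1352) / (-895/169) = 1/8 ✓

α = 1/8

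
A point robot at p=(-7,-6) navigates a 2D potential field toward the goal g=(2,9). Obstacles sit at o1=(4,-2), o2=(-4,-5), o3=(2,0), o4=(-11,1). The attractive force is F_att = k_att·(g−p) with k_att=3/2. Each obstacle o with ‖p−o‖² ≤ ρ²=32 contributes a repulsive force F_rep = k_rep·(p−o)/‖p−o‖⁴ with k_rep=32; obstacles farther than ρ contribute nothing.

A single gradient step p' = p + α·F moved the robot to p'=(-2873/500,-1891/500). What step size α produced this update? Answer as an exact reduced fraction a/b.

α = 1/10

F_att = 3/2·(g−p) = 3/2·(9,15) = (13.5000,22.5000)
o1: d²=137 > ρ²=32 → inactive
o2: d²=10 ≤ ρ²=32; F_rep = 32·(-3,-1)/10² = (-0.9600,-0.3200)
o3: d²=117 > ρ²=32 → inactive
o4: d²=65 > ρ²=32 → inactive
F = F_att + ΣF_rep = (12.5400,22.1800)
Δp = p'−p = (1.2540,2.2180); α = Δx/Fx = (627/500) / (627/50) = 1/10
check: Δy/Fy = (1109/500) / (1109/50) = 1/10 ✓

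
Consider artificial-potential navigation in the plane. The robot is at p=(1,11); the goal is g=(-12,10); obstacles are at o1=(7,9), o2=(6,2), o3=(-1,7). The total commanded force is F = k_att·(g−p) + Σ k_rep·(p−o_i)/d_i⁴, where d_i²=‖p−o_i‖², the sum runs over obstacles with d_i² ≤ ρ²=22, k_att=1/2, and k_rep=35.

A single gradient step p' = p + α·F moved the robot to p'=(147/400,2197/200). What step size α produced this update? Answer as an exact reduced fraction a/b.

F_att = 1/2·(g−p) = 1/2·(-13,-1) = (-6.5000,-0.5000)
o1: d²=40 > ρ²=22 → inactive
o2: d²=106 > ρ²=22 → inactive
o3: d²=20 ≤ ρ²=22; F_rep = 35·(2,4)/20² = (0.1750,0.3500)
F = F_att + ΣF_rep = (-6.3250,-0.1500)
Δp = p'−p = (-0.6325,-0.0150); α = Δx/Fx = (-253/400) / (-253/40) = 1/10
check: Δy/Fy = (-3/200) / (-3/20) = 1/10 ✓

α = 1/10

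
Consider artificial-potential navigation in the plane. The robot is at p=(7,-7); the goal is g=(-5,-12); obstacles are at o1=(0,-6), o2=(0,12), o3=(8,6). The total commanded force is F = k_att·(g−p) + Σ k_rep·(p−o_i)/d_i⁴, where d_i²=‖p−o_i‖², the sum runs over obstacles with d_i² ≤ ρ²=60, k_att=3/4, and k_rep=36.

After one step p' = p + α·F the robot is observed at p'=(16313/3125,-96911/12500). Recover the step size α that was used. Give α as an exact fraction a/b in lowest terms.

α = 1/5

F_att = 3/4·(g−p) = 3/4·(-12,-5) = (-9.0000,-3.7500)
o1: d²=50 ≤ ρ²=60; F_rep = 36·(7,-1)/50² = (0.1008,-0.0144)
o2: d²=410 > ρ²=60 → inactive
o3: d²=170 > ρ²=60 → inactive
F = F_att + ΣF_rep = (-8.8992,-3.7644)
Δp = p'−p = (-1.7798,-0.7529); α = Δx/Fx = (-5562/3125) / (-5562/625) = 1/5
check: Δy/Fy = (-9411/12500) / (-9411/2500) = 1/5 ✓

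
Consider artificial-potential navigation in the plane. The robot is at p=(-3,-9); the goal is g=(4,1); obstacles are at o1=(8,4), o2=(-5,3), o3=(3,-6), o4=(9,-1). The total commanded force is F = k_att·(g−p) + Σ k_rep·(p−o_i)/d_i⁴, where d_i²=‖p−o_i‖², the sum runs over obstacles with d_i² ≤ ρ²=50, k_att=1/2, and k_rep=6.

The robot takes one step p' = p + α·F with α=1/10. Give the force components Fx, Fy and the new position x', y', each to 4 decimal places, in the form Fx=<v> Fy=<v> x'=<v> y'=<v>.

Fx=3.4822 Fy=4.9911 x'=-2.6518 y'=-8.5009

F_att = 1/2·(g−p) = 1/2·(7,10) = (3.5000,5.0000)
o1: d²=290 > ρ²=50 → inactive
o2: d²=148 > ρ²=50 → inactive
o3: d²=45 ≤ ρ²=50; F_rep = 6·(-6,-3)/45² = (-0.0178,-0.0089)
o4: d²=208 > ρ²=50 → inactive
F = F_att + ΣF_rep = (3.4822,4.9911)
p' = p + 1/10·F = (-2.6518,-8.5009)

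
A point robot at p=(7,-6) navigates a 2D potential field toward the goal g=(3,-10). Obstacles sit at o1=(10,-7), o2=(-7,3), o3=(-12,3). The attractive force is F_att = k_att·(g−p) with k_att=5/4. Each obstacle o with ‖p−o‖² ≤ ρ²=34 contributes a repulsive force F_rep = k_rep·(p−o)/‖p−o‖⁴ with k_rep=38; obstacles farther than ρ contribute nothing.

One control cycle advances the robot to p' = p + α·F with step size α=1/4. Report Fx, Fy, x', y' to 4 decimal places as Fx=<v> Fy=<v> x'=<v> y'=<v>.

F_att = 5/4·(g−p) = 5/4·(-4,-4) = (-5.0000,-5.0000)
o1: d²=10 ≤ ρ²=34; F_rep = 38·(-3,1)/10² = (-1.1400,0.3800)
o2: d²=277 > ρ²=34 → inactive
o3: d²=442 > ρ²=34 → inactive
F = F_att + ΣF_rep = (-6.1400,-4.6200)
p' = p + 1/4·F = (5.4650,-7.1550)

Fx=-6.1400 Fy=-4.6200 x'=5.4650 y'=-7.1550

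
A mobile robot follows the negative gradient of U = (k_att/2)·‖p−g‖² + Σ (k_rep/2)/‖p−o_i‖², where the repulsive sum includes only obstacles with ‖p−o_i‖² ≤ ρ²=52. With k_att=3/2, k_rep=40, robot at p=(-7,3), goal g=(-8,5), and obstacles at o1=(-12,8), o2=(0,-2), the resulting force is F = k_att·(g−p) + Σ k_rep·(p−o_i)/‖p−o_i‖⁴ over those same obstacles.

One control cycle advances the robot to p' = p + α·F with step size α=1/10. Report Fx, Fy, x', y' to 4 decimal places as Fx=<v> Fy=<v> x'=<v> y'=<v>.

F_att = 3/2·(g−p) = 3/2·(-1,2) = (-1.5000,3.0000)
o1: d²=50 ≤ ρ²=52; F_rep = 40·(5,-5)/50² = (0.0800,-0.0800)
o2: d²=74 > ρ²=52 → inactive
F = F_att + ΣF_rep = (-1.4200,2.9200)
p' = p + 1/10·F = (-7.1420,3.2920)

Fx=-1.4200 Fy=2.9200 x'=-7.1420 y'=3.2920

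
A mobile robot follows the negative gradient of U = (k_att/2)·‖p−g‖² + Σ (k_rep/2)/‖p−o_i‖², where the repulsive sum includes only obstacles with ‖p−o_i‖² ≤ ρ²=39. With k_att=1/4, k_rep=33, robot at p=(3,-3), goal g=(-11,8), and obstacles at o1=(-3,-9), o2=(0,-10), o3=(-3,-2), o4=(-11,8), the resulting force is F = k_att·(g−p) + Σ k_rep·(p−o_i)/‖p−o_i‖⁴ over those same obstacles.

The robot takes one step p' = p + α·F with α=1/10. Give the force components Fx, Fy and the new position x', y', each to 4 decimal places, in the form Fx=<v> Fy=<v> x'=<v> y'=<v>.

F_att = 1/4·(g−p) = 1/4·(-14,11) = (-3.5000,2.7500)
o1: d²=72 > ρ²=39 → inactive
o2: d²=58 > ρ²=39 → inactive
o3: d²=37 ≤ ρ²=39; F_rep = 33·(6,-1)/37² = (0.1446,-0.0241)
o4: d²=317 > ρ²=39 → inactive
F = F_att + ΣF_rep = (-3.3554,2.7259)
p' = p + 1/10·F = (2.6645,-2.7274)

Fx=-3.3554 Fy=2.7259 x'=2.6645 y'=-2.7274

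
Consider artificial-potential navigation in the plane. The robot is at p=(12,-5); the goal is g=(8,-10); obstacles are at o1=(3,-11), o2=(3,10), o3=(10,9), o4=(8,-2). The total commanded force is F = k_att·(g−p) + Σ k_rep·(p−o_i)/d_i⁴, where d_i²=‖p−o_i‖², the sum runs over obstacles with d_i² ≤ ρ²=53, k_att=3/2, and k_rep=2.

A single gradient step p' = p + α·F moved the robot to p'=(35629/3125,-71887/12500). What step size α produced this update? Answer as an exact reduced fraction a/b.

F_att = 3/2·(g−p) = 3/2·(-4,-5) = (-6.0000,-7.5000)
o1: d²=117 > ρ²=53 → inactive
o2: d²=306 > ρ²=53 → inactive
o3: d²=200 > ρ²=53 → inactive
o4: d²=25 ≤ ρ²=53; F_rep = 2·(4,-3)/25² = (0.0128,-0.0096)
F = F_att + ΣF_rep = (-5.9872,-7.5096)
Δp = p'−p = (-0.5987,-0.7510); α = Δx/Fx = (-1871/3125) / (-3742/625) = 1/10
check: Δy/Fy = (-9387/12500) / (-9387/1250) = 1/10 ✓

α = 1/10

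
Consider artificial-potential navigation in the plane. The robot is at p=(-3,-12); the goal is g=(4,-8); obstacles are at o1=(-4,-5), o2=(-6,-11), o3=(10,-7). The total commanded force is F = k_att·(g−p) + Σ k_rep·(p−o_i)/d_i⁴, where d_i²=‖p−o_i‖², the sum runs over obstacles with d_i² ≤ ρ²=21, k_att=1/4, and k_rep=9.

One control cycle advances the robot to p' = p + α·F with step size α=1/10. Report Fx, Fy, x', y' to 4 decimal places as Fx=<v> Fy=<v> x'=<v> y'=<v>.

F_att = 1/4·(g−p) = 1/4·(7,4) = (1.7500,1.0000)
o1: d²=50 > ρ²=21 → inactive
o2: d²=10 ≤ ρ²=21; F_rep = 9·(3,-1)/10² = (0.2700,-0.0900)
o3: d²=194 > ρ²=21 → inactive
F = F_att + ΣF_rep = (2.0200,0.9100)
p' = p + 1/10·F = (-2.7980,-11.9090)

Fx=2.0200 Fy=0.9100 x'=-2.7980 y'=-11.9090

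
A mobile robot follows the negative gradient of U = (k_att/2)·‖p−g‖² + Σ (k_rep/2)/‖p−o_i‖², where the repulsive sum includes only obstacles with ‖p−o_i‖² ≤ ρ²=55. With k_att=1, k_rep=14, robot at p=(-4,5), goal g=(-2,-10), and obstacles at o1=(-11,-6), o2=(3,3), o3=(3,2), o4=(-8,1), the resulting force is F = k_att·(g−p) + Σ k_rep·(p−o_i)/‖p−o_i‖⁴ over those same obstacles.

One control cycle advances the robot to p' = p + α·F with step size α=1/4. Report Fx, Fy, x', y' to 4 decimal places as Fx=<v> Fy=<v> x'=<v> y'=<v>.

Fx=2.0198 Fy=-14.9353 x'=-3.4951 y'=1.2662

F_att = 1·(g−p) = 1·(2,-15) = (2.0000,-15.0000)
o1: d²=170 > ρ²=55 → inactive
o2: d²=53 ≤ ρ²=55; F_rep = 14·(-7,2)/53² = (-0.0349,0.0100)
o3: d²=58 > ρ²=55 → inactive
o4: d²=32 ≤ ρ²=55; F_rep = 14·(4,4)/32² = (0.0547,0.0547)
F = F_att + ΣF_rep = (2.0198,-14.9353)
p' = p + 1/4·F = (-3.4951,1.2662)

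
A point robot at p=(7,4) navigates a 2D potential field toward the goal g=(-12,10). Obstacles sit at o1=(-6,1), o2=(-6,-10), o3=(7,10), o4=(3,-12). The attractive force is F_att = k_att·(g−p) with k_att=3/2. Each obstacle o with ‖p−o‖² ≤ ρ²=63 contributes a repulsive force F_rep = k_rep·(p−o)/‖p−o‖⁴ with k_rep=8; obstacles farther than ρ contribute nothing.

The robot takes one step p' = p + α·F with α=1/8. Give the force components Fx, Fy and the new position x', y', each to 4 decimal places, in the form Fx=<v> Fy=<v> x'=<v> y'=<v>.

Fx=-28.5000 Fy=8.9630 x'=3.4375 y'=5.1204

F_att = 3/2·(g−p) = 3/2·(-19,6) = (-28.5000,9.0000)
o1: d²=178 > ρ²=63 → inactive
o2: d²=365 > ρ²=63 → inactive
o3: d²=36 ≤ ρ²=63; F_rep = 8·(0,-6)/36² = (0.0000,-0.0370)
o4: d²=272 > ρ²=63 → inactive
F = F_att + ΣF_rep = (-28.5000,8.9630)
p' = p + 1/8·F = (3.4375,5.1204)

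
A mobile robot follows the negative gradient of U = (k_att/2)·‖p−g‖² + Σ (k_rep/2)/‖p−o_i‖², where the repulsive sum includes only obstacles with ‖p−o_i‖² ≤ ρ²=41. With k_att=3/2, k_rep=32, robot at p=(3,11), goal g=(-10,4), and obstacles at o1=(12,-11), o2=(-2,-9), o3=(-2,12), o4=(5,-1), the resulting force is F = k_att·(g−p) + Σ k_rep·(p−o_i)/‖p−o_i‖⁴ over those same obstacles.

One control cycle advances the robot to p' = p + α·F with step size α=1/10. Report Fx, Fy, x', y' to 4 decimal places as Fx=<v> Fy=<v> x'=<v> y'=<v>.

Fx=-19.2633 Fy=-10.5473 x'=1.0737 y'=9.9453

F_att = 3/2·(g−p) = 3/2·(-13,-7) = (-19.5000,-10.5000)
o1: d²=565 > ρ²=41 → inactive
o2: d²=425 > ρ²=41 → inactive
o3: d²=26 ≤ ρ²=41; F_rep = 32·(5,-1)/26² = (0.2367,-0.0473)
o4: d²=148 > ρ²=41 → inactive
F = F_att + ΣF_rep = (-19.2633,-10.5473)
p' = p + 1/10·F = (1.0737,9.9453)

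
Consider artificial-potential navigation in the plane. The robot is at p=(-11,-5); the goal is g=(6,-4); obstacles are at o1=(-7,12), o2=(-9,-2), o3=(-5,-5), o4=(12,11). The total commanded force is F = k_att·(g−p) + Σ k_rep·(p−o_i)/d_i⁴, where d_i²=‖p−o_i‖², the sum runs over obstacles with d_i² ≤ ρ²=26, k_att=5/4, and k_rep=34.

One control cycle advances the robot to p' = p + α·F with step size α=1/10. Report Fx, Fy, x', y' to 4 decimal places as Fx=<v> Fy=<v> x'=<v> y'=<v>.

Fx=20.8476 Fy=0.6464 x'=-8.9152 y'=-4.9354

F_att = 5/4·(g−p) = 5/4·(17,1) = (21.2500,1.2500)
o1: d²=305 > ρ²=26 → inactive
o2: d²=13 ≤ ρ²=26; F_rep = 34·(-2,-3)/13² = (-0.4024,-0.6036)
o3: d²=36 > ρ²=26 → inactive
o4: d²=785 > ρ²=26 → inactive
F = F_att + ΣF_rep = (20.8476,0.6464)
p' = p + 1/10·F = (-8.9152,-4.9354)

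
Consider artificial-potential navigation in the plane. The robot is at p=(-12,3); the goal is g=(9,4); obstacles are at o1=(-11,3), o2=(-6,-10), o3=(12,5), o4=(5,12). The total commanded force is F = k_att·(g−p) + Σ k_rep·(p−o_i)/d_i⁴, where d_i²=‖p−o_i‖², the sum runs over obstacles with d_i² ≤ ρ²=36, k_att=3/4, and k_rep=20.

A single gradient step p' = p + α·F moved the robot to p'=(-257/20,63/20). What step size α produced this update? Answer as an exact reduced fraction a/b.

α = 1/5

F_att = 3/4·(g−p) = 3/4·(21,1) = (15.7500,0.7500)
o1: d²=1 ≤ ρ²=36; F_rep = 20·(-1,0)/1² = (-20.0000,0.0000)
o2: d²=205 > ρ²=36 → inactive
o3: d²=580 > ρ²=36 → inactive
o4: d²=370 > ρ²=36 → inactive
F = F_att + ΣF_rep = (-4.2500,0.7500)
Δp = p'−p = (-0.8500,0.1500); α = Δx/Fx = (-17/20) / (-17/4) = 1/5
check: Δy/Fy = (3/20) / (3/4) = 1/5 ✓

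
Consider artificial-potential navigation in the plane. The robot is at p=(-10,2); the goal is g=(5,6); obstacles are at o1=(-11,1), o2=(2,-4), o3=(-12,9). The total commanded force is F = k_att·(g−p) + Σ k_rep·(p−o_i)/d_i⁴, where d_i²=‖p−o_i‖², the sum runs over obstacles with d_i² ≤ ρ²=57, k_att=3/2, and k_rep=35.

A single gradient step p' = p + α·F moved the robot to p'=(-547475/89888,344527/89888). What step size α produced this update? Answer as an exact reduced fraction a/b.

α = 1/8

F_att = 3/2·(g−p) = 3/2·(15,4) = (22.5000,6.0000)
o1: d²=2 ≤ ρ²=57; F_rep = 35·(1,1)/2² = (8.7500,8.7500)
o2: d²=180 > ρ²=57 → inactive
o3: d²=53 ≤ ρ²=57; F_rep = 35·(2,-7)/53² = (0.0249,-0.0872)
F = F_att + ΣF_rep = (31.2749,14.6628)
Δp = p'−p = (3.9094,1.8328); α = Δx/Fx = (351405/89888) / (351405/11236) = 1/8
check: Δy/Fy = (164751/89888) / (164751/11236) = 1/8 ✓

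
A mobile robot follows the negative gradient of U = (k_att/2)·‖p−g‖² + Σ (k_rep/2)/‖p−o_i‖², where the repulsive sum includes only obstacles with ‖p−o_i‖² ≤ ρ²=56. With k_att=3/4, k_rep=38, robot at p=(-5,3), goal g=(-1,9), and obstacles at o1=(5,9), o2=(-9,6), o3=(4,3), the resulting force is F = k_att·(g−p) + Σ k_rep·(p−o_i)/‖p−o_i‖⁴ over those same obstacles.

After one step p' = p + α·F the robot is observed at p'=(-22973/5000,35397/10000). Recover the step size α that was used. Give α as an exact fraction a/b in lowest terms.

α = 1/8

F_att = 3/4·(g−p) = 3/4·(4,6) = (3.0000,4.5000)
o1: d²=136 > ρ²=56 → inactive
o2: d²=25 ≤ ρ²=56; F_rep = 38·(4,-3)/25² = (0.2432,-0.1824)
o3: d²=81 > ρ²=56 → inactive
F = F_att + ΣF_rep = (3.2432,4.3176)
Δp = p'−p = (0.4054,0.5397); α = Δx/Fx = (2027/5000) / (2027/625) = 1/8
check: Δy/Fy = (5397/10000) / (5397/1250) = 1/8 ✓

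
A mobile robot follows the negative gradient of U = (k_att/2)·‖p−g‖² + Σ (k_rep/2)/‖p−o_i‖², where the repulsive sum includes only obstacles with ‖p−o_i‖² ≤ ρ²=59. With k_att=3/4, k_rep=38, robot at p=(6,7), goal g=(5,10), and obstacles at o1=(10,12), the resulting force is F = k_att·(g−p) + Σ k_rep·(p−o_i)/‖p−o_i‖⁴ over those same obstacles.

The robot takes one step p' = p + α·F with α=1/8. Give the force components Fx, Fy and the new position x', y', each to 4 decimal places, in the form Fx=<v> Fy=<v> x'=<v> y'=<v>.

F_att = 3/4·(g−p) = 3/4·(-1,3) = (-0.7500,2.2500)
o1: d²=41 ≤ ρ²=59; F_rep = 38·(-4,-5)/41² = (-0.0904,-0.1130)
F = F_att + ΣF_rep = (-0.8404,2.1370)
p' = p + 1/8·F = (5.8949,7.2671)

Fx=-0.8404 Fy=2.1370 x'=5.8949 y'=7.2671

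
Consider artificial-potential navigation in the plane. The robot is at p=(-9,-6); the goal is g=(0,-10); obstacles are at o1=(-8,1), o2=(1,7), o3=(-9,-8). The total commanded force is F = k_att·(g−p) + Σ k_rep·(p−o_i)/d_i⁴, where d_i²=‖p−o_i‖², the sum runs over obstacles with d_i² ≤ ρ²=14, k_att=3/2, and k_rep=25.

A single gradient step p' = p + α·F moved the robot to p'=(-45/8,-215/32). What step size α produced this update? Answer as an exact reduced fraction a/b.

F_att = 3/2·(g−p) = 3/2·(9,-4) = (13.5000,-6.0000)
o1: d²=50 > ρ²=14 → inactive
o2: d²=269 > ρ²=14 → inactive
o3: d²=4 ≤ ρ²=14; F_rep = 25·(0,2)/4² = (0.0000,3.1250)
F = F_att + ΣF_rep = (13.5000,-2.8750)
Δp = p'−p = (3.3750,-0.7188); α = Δx/Fx = (27/8) / (27/2) = 1/4
check: Δy/Fy = (-23/32) / (-23/8) = 1/4 ✓

α = 1/4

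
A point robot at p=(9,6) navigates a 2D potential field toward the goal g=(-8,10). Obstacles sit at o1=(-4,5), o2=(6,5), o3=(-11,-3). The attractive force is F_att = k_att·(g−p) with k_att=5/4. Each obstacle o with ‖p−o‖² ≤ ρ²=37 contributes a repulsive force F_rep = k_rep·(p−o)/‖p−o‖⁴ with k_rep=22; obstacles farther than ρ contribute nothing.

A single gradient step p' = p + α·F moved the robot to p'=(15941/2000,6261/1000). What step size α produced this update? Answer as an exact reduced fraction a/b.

F_att = 5/4·(g−p) = 5/4·(-17,4) = (-21.2500,5.0000)
o1: d²=170 > ρ²=37 → inactive
o2: d²=10 ≤ ρ²=37; F_rep = 22·(3,1)/10² = (0.6600,0.2200)
o3: d²=481 > ρ²=37 → inactive
F = F_att + ΣF_rep = (-20.5900,5.2200)
Δp = p'−p = (-1.0295,0.2610); α = Δx/Fx = (-2059/2000) / (-2059/100) = 1/20
check: Δy/Fy = (261/1000) / (261/50) = 1/20 ✓

α = 1/20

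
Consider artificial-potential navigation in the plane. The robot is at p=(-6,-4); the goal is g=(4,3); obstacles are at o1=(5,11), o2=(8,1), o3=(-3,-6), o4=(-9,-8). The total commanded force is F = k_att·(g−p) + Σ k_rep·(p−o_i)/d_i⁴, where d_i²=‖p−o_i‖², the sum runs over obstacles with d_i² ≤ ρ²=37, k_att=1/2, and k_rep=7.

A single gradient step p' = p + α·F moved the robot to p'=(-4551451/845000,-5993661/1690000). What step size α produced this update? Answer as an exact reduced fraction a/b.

α = 1/8

F_att = 1/2·(g−p) = 1/2·(10,7) = (5.0000,3.5000)
o1: d²=346 > ρ²=37 → inactive
o2: d²=221 > ρ²=37 → inactive
o3: d²=13 ≤ ρ²=37; F_rep = 7·(-3,2)/13² = (-0.1243,0.0828)
o4: d²=25 ≤ ρ²=37; F_rep = 7·(3,4)/25² = (0.0336,0.0448)
F = F_att + ΣF_rep = (4.9093,3.6276)
Δp = p'−p = (0.6137,0.4535); α = Δx/Fx = (518549/845000) / (518549/105625) = 1/8
check: Δy/Fy = (766339/1690000) / (766339/211250) = 1/8 ✓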